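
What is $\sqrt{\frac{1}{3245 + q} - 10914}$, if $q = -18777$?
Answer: $\frac{i \sqrt{658231594867}}{7766} \approx 104.47 i$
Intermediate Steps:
$\sqrt{\frac{1}{3245 + q} - 10914} = \sqrt{\frac{1}{3245 - 18777} - 10914} = \sqrt{\frac{1}{-15532} - 10914} = \sqrt{- \frac{1}{15532} - 10914} = \sqrt{- \frac{169516249}{15532}} = \frac{i \sqrt{658231594867}}{7766}$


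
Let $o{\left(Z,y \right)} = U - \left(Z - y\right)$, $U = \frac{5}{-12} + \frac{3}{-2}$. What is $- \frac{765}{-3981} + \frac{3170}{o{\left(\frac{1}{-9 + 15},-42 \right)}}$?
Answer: $- \frac{50344185}{701983} \approx -71.717$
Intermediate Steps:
$U = - \frac{23}{12}$ ($U = 5 \left(- \frac{1}{12}\right) + 3 \left(- \frac{1}{2}\right) = - \frac{5}{12} - \frac{3}{2} = - \frac{23}{12} \approx -1.9167$)
$o{\left(Z,y \right)} = - \frac{23}{12} + y - Z$ ($o{\left(Z,y \right)} = - \frac{23}{12} - \left(Z - y\right) = - \frac{23}{12} + y - Z$)
$- \frac{765}{-3981} + \frac{3170}{o{\left(\frac{1}{-9 + 15},-42 \right)}} = - \frac{765}{-3981} + \frac{3170}{- \frac{23}{12} - 42 - \frac{1}{-9 + 15}} = \left(-765\right) \left(- \frac{1}{3981}\right) + \frac{3170}{- \frac{23}{12} - 42 - \frac{1}{6}} = \frac{255}{1327} + \frac{3170}{- \frac{23}{12} - 42 - \frac{1}{6}} = \frac{255}{1327} + \frac{3170}{- \frac{529}{12}} = \frac{255}{1327} + 3170 \left(- \frac{12}{529}\right) = \frac{255}{1327} - \frac{38040}{529} = - \frac{50344185}{701983}$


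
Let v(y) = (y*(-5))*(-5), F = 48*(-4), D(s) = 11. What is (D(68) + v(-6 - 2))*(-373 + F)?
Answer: 106785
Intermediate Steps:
F = -192
v(y) = 25*y (v(y) = -5*y*(-5) = 25*y)
(D(68) + v(-6 - 2))*(-373 + F) = (11 + 25*(-6 - 2))*(-373 - 192) = (11 + 25*(-8))*(-565) = (11 - 200)*(-565) = -189*(-565) = 106785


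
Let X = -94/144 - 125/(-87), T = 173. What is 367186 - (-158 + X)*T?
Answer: 823474559/2088 ≈ 3.9438e+5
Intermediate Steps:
X = 1637/2088 (X = -94*1/144 - 125*(-1/87) = -47/72 + 125/87 = 1637/2088 ≈ 0.78400)
367186 - (-158 + X)*T = 367186 - (-158 + 1637/2088)*173 = 367186 - (-328267)*173/2088 = 367186 - 1*(-56790191/2088) = 367186 + 56790191/2088 = 823474559/2088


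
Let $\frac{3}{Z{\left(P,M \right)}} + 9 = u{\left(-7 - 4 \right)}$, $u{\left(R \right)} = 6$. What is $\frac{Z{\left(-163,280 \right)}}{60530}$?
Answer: $- \frac{1}{60530} \approx -1.6521 \cdot 10^{-5}$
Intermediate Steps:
$Z{\left(P,M \right)} = -1$ ($Z{\left(P,M \right)} = \frac{3}{-9 + 6} = \frac{3}{-3} = 3 \left(- \frac{1}{3}\right) = -1$)
$\frac{Z{\left(-163,280 \right)}}{60530} = - \frac{1}{60530}$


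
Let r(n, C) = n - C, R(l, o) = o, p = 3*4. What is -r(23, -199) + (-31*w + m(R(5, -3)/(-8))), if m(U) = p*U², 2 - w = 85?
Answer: 37643/16 ≈ 2352.7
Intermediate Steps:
p = 12
w = -83 (w = 2 - 1*85 = 2 - 85 = -83)
m(U) = 12*U²
-r(23, -199) + (-31*w + m(R(5, -3)/(-8))) = -(23 - 1*(-199)) + (-31*(-83) + 12*(-3/(-8))²) = -(23 + 199) + (2573 + 12*(-3*(-⅛))²) = -1*222 + (2573 + 12*(3/8)²) = -222 + (2573 + 12*(9/64)) = -222 + (2573 + 27/16) = -222 + 41195/16 = 37643/16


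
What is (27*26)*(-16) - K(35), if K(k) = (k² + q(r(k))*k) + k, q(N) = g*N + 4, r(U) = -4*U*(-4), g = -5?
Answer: 85368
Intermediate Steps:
r(U) = 16*U
q(N) = 4 - 5*N (q(N) = -5*N + 4 = 4 - 5*N)
K(k) = k + k² + k*(4 - 80*k) (K(k) = (k² + (4 - 80*k)*k) + k = (k² + k*(4 - 80*k)) + k = k + k² + k*(4 - 80*k))
(27*26)*(-16) - K(35) = (27*26)*(-16) - 35*(5 - 79*35) = 702*(-16) - 35*(5 - 2765) = -11232 - 35*(-2760) = -11232 - 1*(-96600) = -11232 + 96600 = 85368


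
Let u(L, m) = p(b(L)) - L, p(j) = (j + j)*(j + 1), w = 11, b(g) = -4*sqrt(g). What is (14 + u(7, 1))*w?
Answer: 2541 - 88*sqrt(7) ≈ 2308.2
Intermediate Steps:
p(j) = 2*j*(1 + j) (p(j) = (2*j)*(1 + j) = 2*j*(1 + j))
u(L, m) = -L - 8*sqrt(L)*(1 - 4*sqrt(L)) (u(L, m) = 2*(-4*sqrt(L))*(1 - 4*sqrt(L)) - L = -8*sqrt(L)*(1 - 4*sqrt(L)) - L = -L - 8*sqrt(L)*(1 - 4*sqrt(L)))
(14 + u(7, 1))*w = (14 + (-8*sqrt(7) + 31*7))*11 = (14 + (-8*sqrt(7) + 217))*11 = (14 + (217 - 8*sqrt(7)))*11 = (231 - 8*sqrt(7))*11 = 2541 - 88*sqrt(7)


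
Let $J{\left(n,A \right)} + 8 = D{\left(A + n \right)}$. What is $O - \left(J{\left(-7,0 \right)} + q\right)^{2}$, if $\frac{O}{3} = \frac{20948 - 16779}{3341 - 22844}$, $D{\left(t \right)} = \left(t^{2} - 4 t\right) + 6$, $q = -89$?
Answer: $- \frac{116215}{591} \approx -196.64$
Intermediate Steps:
$D{\left(t \right)} = 6 + t^{2} - 4 t$
$J{\left(n,A \right)} = -2 + \left(A + n\right)^{2} - 4 A - 4 n$ ($J{\left(n,A \right)} = -8 + \left(6 + \left(A + n\right)^{2} - 4 \left(A + n\right)\right) = -8 + \left(6 + \left(A + n\right)^{2} - \left(4 A + 4 n\right)\right) = -8 - \left(-6 - \left(A + n\right)^{2} + 4 A + 4 n\right) = -2 + \left(A + n\right)^{2} - 4 A - 4 n$)
$O = - \frac{379}{591}$ ($O = 3 \frac{20948 - 16779}{3341 - 22844} = 3 \frac{4169}{-19503} = 3 \cdot 4169 \left(- \frac{1}{19503}\right) = 3 \left(- \frac{379}{1773}\right) = - \frac{379}{591} \approx -0.64129$)
$O - \left(J{\left(-7,0 \right)} + q\right)^{2} = - \frac{379}{591} - \left(\left(-2 + \left(0 - 7\right)^{2} - 0 - -28\right) - 89\right)^{2} = - \frac{379}{591} - \left(\left(-2 + \left(-7\right)^{2} + 0 + 28\right) - 89\right)^{2} = - \frac{379}{591} - \left(\left(-2 + 49 + 0 + 28\right) - 89\right)^{2} = - \frac{379}{591} - \left(75 - 89\right)^{2} = - \frac{379}{591} - \left(-14\right)^{2} = - \frac{379}{591} - 196 = - \frac{116215}{591}$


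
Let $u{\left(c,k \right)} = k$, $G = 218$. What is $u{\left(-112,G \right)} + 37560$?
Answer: $37778$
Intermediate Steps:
$u{\left(-112,G \right)} + 37560 = 218 + 37560 = 37778$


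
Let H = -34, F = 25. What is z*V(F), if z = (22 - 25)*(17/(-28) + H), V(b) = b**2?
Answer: 1816875/28 ≈ 64888.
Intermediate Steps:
z = 2907/28 (z = (22 - 25)*(17/(-28) - 34) = -3*(17*(-1/28) - 34) = -3*(-17/28 - 34) = -3*(-969/28) = 2907/28 ≈ 103.82)
z*V(F) = (2907/28)*25**2 = (2907/28)*625 = 1816875/28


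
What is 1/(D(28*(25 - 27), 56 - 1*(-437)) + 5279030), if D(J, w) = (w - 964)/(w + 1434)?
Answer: 1927/10172690339 ≈ 1.8943e-7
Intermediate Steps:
D(J, w) = (-964 + w)/(1434 + w)
1/(D(28*(25 - 27), 56 - 1*(-437)) + 5279030) = 1/((-964 + (56 - 1*(-437)))/(1434 + (56 - 1*(-437))) + 5279030) = 1/((-964 + (56 + 437))/(1434 + (56 + 437)) + 5279030) = 1/((-964 + 493)/(1434 + 493) + 5279030) = 1/(-471/1927 + 5279030) = 1/(10172690339/1927) = 1927/10172690339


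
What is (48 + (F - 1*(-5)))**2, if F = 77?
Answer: 16900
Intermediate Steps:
(48 + (F - 1*(-5)))**2 = (48 + (77 - 1*(-5)))**2 = (48 + (77 + 5))**2 = (48 + 82)**2 = 130**2 = 16900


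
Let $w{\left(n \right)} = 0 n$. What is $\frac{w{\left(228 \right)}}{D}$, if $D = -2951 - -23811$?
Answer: $0$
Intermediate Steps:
$D = 20860$ ($D = -2951 + 23811 = 20860$)
$w{\left(n \right)} = 0$
$\frac{w{\left(228 \right)}}{D} = \frac{0}{20860} = 0 \cdot \frac{1}{20860} = 0$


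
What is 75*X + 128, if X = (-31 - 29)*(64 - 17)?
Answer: -211372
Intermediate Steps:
X = -2820 (X = -60*47 = -2820)
75*X + 128 = 75*(-2820) + 128 = -211500 + 128 = -211372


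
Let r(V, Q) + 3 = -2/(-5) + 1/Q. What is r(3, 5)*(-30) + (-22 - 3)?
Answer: 47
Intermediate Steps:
r(V, Q) = -13/5 + 1/Q (r(V, Q) = -3 + (-2/(-5) + 1/Q) = -3 + (-2*(-1/5) + 1/Q) = -3 + (2/5 + 1/Q) = -13/5 + 1/Q)
r(3, 5)*(-30) + (-22 - 3) = (-13/5 + 1/5)*(-30) + (-22 - 3) = (-13/5 + 1/5)*(-30) - 25 = -12/5*(-30) - 25 = 72 - 25 = 47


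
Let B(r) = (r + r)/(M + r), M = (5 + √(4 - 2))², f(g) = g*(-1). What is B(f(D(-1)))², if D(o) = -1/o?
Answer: 219/14161 - 130*√2/14161 ≈ 0.0024823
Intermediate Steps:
f(g) = -g
M = (5 + √2)² ≈ 41.142
B(r) = 2*r/(r + (5 + √2)²) (B(r) = (r + r)/((5 + √2)² + r) = (2*r)/(r + (5 + √2)²) = 2*r/(r + (5 + √2)²))
B(f(D(-1)))² = (2*(-(-1)/(-1))/(-(-1)/(-1) + (5 + √2)²))² = (2*(-(-1)*(-1))/(-(-1)*(-1) + (5 + √2)²))² = (2*(-1*1)/(-1*1 + (5 + √2)²))² = (2*(-1)/(-1 + (5 + √2)²))² = (-2/(-1 + (5 + √2)²))² = 4/(-1 + (5 + √2)²)²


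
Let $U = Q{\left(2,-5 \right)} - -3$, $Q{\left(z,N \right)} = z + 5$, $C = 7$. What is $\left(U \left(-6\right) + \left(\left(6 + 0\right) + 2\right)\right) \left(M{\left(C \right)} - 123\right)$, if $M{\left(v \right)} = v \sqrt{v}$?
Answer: $6396 - 364 \sqrt{7} \approx 5432.9$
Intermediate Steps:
$Q{\left(z,N \right)} = 5 + z$
$U = 10$ ($U = \left(5 + 2\right) - -3 = 7 + 3 = 10$)
$M{\left(v \right)} = v^{\frac{3}{2}}$
$\left(U \left(-6\right) + \left(\left(6 + 0\right) + 2\right)\right) \left(M{\left(C \right)} - 123\right) = \left(10 \left(-6\right) + \left(\left(6 + 0\right) + 2\right)\right) \left(7^{\frac{3}{2}} - 123\right) = \left(-60 + \left(6 + 2\right)\right) \left(7 \sqrt{7} - 123\right) = \left(-60 + 8\right) \left(-123 + 7 \sqrt{7}\right) = - 52 \left(-123 + 7 \sqrt{7}\right) = 6396 - 364 \sqrt{7}$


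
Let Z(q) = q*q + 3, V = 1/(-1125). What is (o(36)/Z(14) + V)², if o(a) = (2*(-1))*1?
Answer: 5997601/50120015625 ≈ 0.00011966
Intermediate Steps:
V = -1/1125 ≈ -0.00088889
Z(q) = 3 + q² (Z(q) = q² + 3 = 3 + q²)
o(a) = -2 (o(a) = -2*1 = -2)
(o(36)/Z(14) + V)² = (-2/(3 + 14²) - 1/1125)² = (-2/(3 + 196) - 1/1125)² = (-2/199 - 1/1125)² = (-2449/223875)² = 5997601/50120015625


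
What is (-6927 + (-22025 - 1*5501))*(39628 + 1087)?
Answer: -1402753895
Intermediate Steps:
(-6927 + (-22025 - 1*5501))*(39628 + 1087) = (-6927 + (-22025 - 5501))*40715 = (-6927 - 27526)*40715 = -34453*40715 = -1402753895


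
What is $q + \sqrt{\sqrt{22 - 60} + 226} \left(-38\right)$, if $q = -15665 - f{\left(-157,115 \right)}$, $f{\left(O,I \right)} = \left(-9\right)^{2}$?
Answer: $-15746 - 38 \sqrt{226 + i \sqrt{38}} \approx -16317.0 - 7.7902 i$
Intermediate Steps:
$f{\left(O,I \right)} = 81$
$q = -15746$ ($q = -15665 - 81 = -15746$)
$q + \sqrt{\sqrt{22 - 60} + 226} \left(-38\right) = -15746 + \sqrt{\sqrt{22 - 60} + 226} \left(-38\right) = -15746 + \sqrt{\sqrt{-38} + 226} \left(-38\right) = -15746 + \sqrt{i \sqrt{38} + 226} \left(-38\right) = -15746 + \sqrt{226 + i \sqrt{38}} \left(-38\right) = -15746 - 38 \sqrt{226 + i \sqrt{38}}$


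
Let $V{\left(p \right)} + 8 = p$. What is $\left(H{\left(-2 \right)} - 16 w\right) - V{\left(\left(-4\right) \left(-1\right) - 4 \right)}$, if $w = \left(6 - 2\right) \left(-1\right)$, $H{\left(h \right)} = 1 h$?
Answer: $70$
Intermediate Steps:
$V{\left(p \right)} = -8 + p$
$H{\left(h \right)} = h$
$w = -4$ ($w = 4 \left(-1\right) = -4$)
$\left(H{\left(-2 \right)} - 16 w\right) - V{\left(\left(-4\right) \left(-1\right) - 4 \right)} = \left(-2 - -64\right) - \left(-8 - 0\right) = \left(-2 + 64\right) - \left(-8 + \left(4 - 4\right)\right) = 62 - \left(-8 + 0\right) = 62 - -8 = 62 + 8 = 70$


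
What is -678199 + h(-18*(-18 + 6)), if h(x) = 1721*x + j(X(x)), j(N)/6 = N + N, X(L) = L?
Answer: -303871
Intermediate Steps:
j(N) = 12*N (j(N) = 6*(N + N) = 6*(2*N) = 12*N)
h(x) = 1733*x (h(x) = 1721*x + 12*x = 1733*x)
-678199 + h(-18*(-18 + 6)) = -678199 + 1733*(-18*(-18 + 6)) = -678199 + 1733*(-18*(-12)) = -678199 + 1733*216 = -678199 + 374328 = -303871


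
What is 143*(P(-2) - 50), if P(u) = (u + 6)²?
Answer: -4862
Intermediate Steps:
P(u) = (6 + u)²
143*(P(-2) - 50) = 143*((6 - 2)² - 50) = 143*(4² - 50) = 143*(16 - 50) = 143*(-34) = -4862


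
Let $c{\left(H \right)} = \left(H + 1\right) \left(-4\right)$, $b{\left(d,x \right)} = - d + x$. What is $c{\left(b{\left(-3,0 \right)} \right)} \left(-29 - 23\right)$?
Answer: $832$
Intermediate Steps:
$b{\left(d,x \right)} = x - d$
$c{\left(H \right)} = -4 - 4 H$ ($c{\left(H \right)} = \left(1 + H\right) \left(-4\right) = -4 - 4 H$)
$c{\left(b{\left(-3,0 \right)} \right)} \left(-29 - 23\right) = \left(-4 - 4 \left(0 - -3\right)\right) \left(-29 - 23\right) = \left(-4 - 4 \left(0 + 3\right)\right) \left(-52\right) = \left(-4 - 12\right) \left(-52\right) = \left(-16\right) \left(-52\right) = 832$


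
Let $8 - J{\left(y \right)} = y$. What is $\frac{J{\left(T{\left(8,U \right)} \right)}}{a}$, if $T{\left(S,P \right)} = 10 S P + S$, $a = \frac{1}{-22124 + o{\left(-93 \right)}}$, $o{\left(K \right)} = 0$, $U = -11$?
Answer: $-19469120$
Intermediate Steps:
$a = - \frac{1}{22124}$ ($a = \frac{1}{-22124 + 0} = \frac{1}{-22124} = - \frac{1}{22124} \approx -4.52 \cdot 10^{-5}$)
$T{\left(S,P \right)} = S + 10 P S$ ($T{\left(S,P \right)} = 10 P S + S = S + 10 P S$)
$J{\left(y \right)} = 8 - y$
$\frac{J{\left(T{\left(8,U \right)} \right)}}{a} = \frac{8 - 8 \left(1 + 10 \left(-11\right)\right)}{- \frac{1}{22124}} = \left(8 - 8 \left(1 - 110\right)\right) \left(-22124\right) = \left(8 - 8 \left(-109\right)\right) \left(-22124\right) = \left(8 - -872\right) \left(-22124\right) = \left(8 + 872\right) \left(-22124\right) = 880 \left(-22124\right) = -19469120$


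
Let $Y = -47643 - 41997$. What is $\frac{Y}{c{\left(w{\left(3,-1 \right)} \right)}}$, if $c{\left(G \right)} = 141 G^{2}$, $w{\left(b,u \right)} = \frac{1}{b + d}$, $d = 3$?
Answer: $- \frac{1075680}{47} \approx -22887.0$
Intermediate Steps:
$w{\left(b,u \right)} = \frac{1}{3 + b}$ ($w{\left(b,u \right)} = \frac{1}{b + 3} = \frac{1}{3 + b}$)
$Y = -89640$ ($Y = -47643 - 41997 = -89640$)
$\frac{Y}{c{\left(w{\left(3,-1 \right)} \right)}} = - \frac{89640}{141 \left(\frac{1}{3 + 3}\right)^{2}} = - \frac{89640}{141 \left(\frac{1}{6}\right)^{2}} = - \frac{89640}{141 \cdot \frac{1}{36}} = - \frac{89640}{\frac{47}{12}} = \left(-89640\right) \frac{12}{47} = - \frac{1075680}{47}$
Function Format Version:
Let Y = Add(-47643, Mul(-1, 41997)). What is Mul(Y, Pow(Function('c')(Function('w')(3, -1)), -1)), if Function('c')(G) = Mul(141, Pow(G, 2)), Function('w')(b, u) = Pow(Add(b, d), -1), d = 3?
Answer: Rational(-1075680, 47) ≈ -22887.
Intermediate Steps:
Function('w')(b, u) = Pow(Add(3, b), -1) (Function('w')(b, u) = Pow(Add(b, 3), -1) = Pow(Add(3, b), -1))
Y = -89640 (Y = Add(-47643, -41997) = -89640)
Mul(Y, Pow(Function('c')(Function('w')(3, -1)), -1)) = Mul(-89640, Pow(Mul(141, Pow(Pow(Add(3, 3), -1), 2)), -1)) = Mul(-89640, Pow(Mul(141, Pow(Pow(6, -1), 2)), -1)) = Mul(-89640, Pow(Mul(141, Pow(Rational(1, 6), 2)), -1)) = Mul(-89640, Pow(Mul(141, Rational(1, 36)), -1)) = Mul(-89640, Pow(Rational(47, 12), -1)) = Mul(-89640, Rational(12, 47)) = Rational(-1075680, 47)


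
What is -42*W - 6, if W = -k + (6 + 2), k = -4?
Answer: -510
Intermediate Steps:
W = 12 (W = -1*(-4) + (6 + 2) = 4 + 8 = 12)
-42*W - 6 = -42*12 - 6 = -504 - 6 = -510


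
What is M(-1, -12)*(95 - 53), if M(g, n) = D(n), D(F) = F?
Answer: -504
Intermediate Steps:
M(g, n) = n
M(-1, -12)*(95 - 53) = -12*(95 - 53) = -12*42 = -504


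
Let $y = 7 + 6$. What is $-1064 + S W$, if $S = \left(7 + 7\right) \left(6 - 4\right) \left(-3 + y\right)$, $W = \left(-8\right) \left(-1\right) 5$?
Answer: $10136$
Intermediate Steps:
$y = 13$
$W = 40$ ($W = 8 \cdot 5 = 40$)
$S = 280$ ($S = \left(7 + 7\right) \left(6 - 4\right) \left(-3 + 13\right) = 14 \cdot 2 \cdot 10 = 28 \cdot 10 = 280$)
$-1064 + S W = -1064 + 280 \cdot 40 = -1064 + 11200 = 10136$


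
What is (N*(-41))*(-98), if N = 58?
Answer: 233044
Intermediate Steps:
(N*(-41))*(-98) = (58*(-41))*(-98) = -2378*(-98) = 233044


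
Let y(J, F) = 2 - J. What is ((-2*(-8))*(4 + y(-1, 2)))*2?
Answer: 224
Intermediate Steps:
((-2*(-8))*(4 + y(-1, 2)))*2 = ((-2*(-8))*(4 + (2 - 1*(-1))))*2 = (16*(4 + (2 + 1)))*2 = (16*(4 + 3))*2 = (16*7)*2 = 112*2 = 224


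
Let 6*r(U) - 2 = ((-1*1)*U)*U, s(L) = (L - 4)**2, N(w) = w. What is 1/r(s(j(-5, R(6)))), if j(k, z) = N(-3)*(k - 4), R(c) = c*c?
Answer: -6/279839 ≈ -2.1441e-5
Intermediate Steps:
R(c) = c**2
j(k, z) = 12 - 3*k (j(k, z) = -3*(k - 4) = -3*(-4 + k) = 12 - 3*k)
s(L) = (-4 + L)**2
r(U) = 1/3 - U**2/6 (r(U) = 1/3 + (((-1*1)*U)*U)/6 = 1/3 + ((-U)*U)/6 = 1/3 + (-U**2)/6 = 1/3 - U**2/6)
1/r(s(j(-5, R(6)))) = 1/(1/3 - (-4 + (12 - 3*(-5)))**4/6) = 1/(1/3 - (-4 + (12 + 15))**4/6) = 1/(1/3 - (-4 + 27)**4/6) = 1/(1/3 - (23**2)**2/6) = 1/(1/3 - 1/6*529**2) = 1/(1/3 - 1/6*279841) = 1/(1/3 - 279841/6) = 1/(-279839/6) = -6/279839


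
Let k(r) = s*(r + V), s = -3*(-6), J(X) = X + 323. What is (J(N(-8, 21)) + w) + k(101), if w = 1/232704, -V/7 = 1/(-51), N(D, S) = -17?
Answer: 8412249617/3955968 ≈ 2126.5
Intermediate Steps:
J(X) = 323 + X
V = 7/51 (V = -7/(-51) = -7*(-1/51) = 7/51 ≈ 0.13725)
s = 18
w = 1/232704 ≈ 4.2973e-6
k(r) = 42/17 + 18*r (k(r) = 18*(r + 7/51) = 18*(7/51 + r) = 42/17 + 18*r)
(J(N(-8, 21)) + w) + k(101) = ((323 - 17) + 1/232704) + (42/17 + 18*101) = (306 + 1/232704) + (42/17 + 1818) = 71207425/232704 + 30948/17 = 8412249617/3955968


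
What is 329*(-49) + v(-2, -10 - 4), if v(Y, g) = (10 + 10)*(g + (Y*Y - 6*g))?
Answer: -14641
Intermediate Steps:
v(Y, g) = -100*g + 20*Y² (v(Y, g) = 20*(g + (Y² - 6*g)) = 20*(Y² - 5*g) = -100*g + 20*Y²)
329*(-49) + v(-2, -10 - 4) = 329*(-49) + (-100*(-10 - 4) + 20*(-2)²) = -16121 + (-100*(-14) + 20*4) = -16121 + (1400 + 80) = -16121 + 1480 = -14641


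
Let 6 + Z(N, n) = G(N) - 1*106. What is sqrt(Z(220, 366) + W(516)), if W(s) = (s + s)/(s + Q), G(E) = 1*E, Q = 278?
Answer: 8*sqrt(269166)/397 ≈ 10.455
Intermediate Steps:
G(E) = E
Z(N, n) = -112 + N (Z(N, n) = -6 + (N - 1*106) = -6 + (N - 106) = -6 + (-106 + N) = -112 + N)
W(s) = 2*s/(278 + s) (W(s) = (s + s)/(s + 278) = (2*s)/(278 + s) = 2*s/(278 + s))
sqrt(Z(220, 366) + W(516)) = sqrt((-112 + 220) + 2*516/(278 + 516)) = sqrt(108 + 2*516/794) = sqrt(108 + 2*516*(1/794)) = sqrt(108 + 516/397) = sqrt(43392/397) = 8*sqrt(269166)/397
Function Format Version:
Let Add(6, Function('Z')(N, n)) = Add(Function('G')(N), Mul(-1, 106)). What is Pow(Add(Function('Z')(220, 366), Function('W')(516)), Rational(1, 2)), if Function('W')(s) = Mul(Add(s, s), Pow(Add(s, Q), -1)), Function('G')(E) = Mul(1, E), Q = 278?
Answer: Mul(Rational(8, 397), Pow(269166, Rational(1, 2))) ≈ 10.455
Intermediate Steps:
Function('G')(E) = E
Function('Z')(N, n) = Add(-112, N) (Function('Z')(N, n) = Add(-6, Add(N, Mul(-1, 106))) = Add(-6, Add(N, -106)) = Add(-6, Add(-106, N)) = Add(-112, N))
Function('W')(s) = Mul(2, s, Pow(Add(278, s), -1)) (Function('W')(s) = Mul(Add(s, s), Pow(Add(s, 278), -1)) = Mul(Mul(2, s), Pow(Add(278, s), -1)) = Mul(2, s, Pow(Add(278, s), -1)))
Pow(Add(Function('Z')(220, 366), Function('W')(516)), Rational(1, 2)) = Pow(Add(Add(-112, 220), Mul(2, 516, Pow(Add(278, 516), -1))), Rational(1, 2)) = Pow(Add(108, Mul(2, 516, Pow(794, -1))), Rational(1, 2)) = Pow(Add(108, Mul(2, 516, Rational(1, 794))), Rational(1, 2)) = Pow(Add(108, Rational(516, 397)), Rational(1, 2)) = Pow(Rational(43392, 397), Rational(1, 2)) = Mul(Rational(8, 397), Pow(269166, Rational(1, 2)))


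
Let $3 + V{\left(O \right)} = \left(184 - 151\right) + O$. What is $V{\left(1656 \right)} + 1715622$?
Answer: $1717308$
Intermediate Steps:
$V{\left(O \right)} = 30 + O$ ($V{\left(O \right)} = -3 + \left(\left(184 - 151\right) + O\right) = -3 + \left(33 + O\right) = 30 + O$)
$V{\left(1656 \right)} + 1715622 = \left(30 + 1656\right) + 1715622 = 1686 + 1715622 = 1717308$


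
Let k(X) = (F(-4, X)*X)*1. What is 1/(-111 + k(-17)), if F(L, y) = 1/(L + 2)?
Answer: -2/205 ≈ -0.0097561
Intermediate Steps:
F(L, y) = 1/(2 + L)
k(X) = -X/2 (k(X) = (X/(2 - 4))*1 = (X/(-2))*1 = -X/2*1 = -X/2)
1/(-111 + k(-17)) = 1/(-111 - 1/2*(-17)) = 1/(-111 + 17/2) = 1/(-205/2) = -2/205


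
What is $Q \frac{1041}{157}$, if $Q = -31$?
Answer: $- \frac{32271}{157} \approx -205.55$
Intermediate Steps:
$Q \frac{1041}{157} = - 31 \cdot \frac{1041}{157} = - 31 \cdot 1041 \cdot \frac{1}{157} = \left(-31\right) \frac{1041}{157} = - \frac{32271}{157}$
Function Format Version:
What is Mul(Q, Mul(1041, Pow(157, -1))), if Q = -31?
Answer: Rational(-32271, 157) ≈ -205.55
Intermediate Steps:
Mul(Q, Mul(1041, Pow(157, -1))) = Mul(-31, Mul(1041, Pow(157, -1))) = Mul(-31, Mul(1041, Rational(1, 157))) = Mul(-31, Rational(1041, 157)) = Rational(-32271, 157)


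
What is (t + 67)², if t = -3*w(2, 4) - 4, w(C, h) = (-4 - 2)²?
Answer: 2025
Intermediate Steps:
w(C, h) = 36 (w(C, h) = (-6)² = 36)
t = -112 (t = -3*36 - 4 = -108 - 4 = -112)
(t + 67)² = (-112 + 67)² = (-45)² = 2025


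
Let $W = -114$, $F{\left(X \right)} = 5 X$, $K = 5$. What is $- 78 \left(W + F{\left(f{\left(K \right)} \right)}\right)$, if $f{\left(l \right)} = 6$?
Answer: $6552$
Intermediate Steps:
$- 78 \left(W + F{\left(f{\left(K \right)} \right)}\right) = - 78 \left(-114 + 5 \cdot 6\right) = - 78 \left(-114 + 30\right) = \left(-78\right) \left(-84\right) = 6552$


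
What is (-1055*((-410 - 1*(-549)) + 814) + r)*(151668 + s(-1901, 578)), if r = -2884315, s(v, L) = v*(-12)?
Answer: -678680090400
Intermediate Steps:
s(v, L) = -12*v
(-1055*((-410 - 1*(-549)) + 814) + r)*(151668 + s(-1901, 578)) = (-1055*((-410 - 1*(-549)) + 814) - 2884315)*(151668 - 12*(-1901)) = (-1055*((-410 + 549) + 814) - 2884315)*(151668 + 22812) = (-1055*(139 + 814) - 2884315)*174480 = (-1055*953 - 2884315)*174480 = (-1005415 - 2884315)*174480 = -3889730*174480 = -678680090400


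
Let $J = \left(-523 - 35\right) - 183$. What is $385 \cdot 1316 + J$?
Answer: $505919$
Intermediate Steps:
$J = -741$ ($J = -558 - 183 = -741$)
$385 \cdot 1316 + J = 385 \cdot 1316 - 741 = 506660 - 741 = 505919$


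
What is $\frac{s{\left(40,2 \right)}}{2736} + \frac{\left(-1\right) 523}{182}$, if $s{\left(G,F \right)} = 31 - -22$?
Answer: $- \frac{710641}{248976} \approx -2.8543$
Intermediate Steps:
$s{\left(G,F \right)} = 53$ ($s{\left(G,F \right)} = 31 + 22 = 53$)
$\frac{s{\left(40,2 \right)}}{2736} + \frac{\left(-1\right) 523}{182} = \frac{53}{2736} + \frac{\left(-1\right) 523}{182} = 53 \cdot \frac{1}{2736} - \frac{523}{182} = \frac{53}{2736} - \frac{523}{182} = - \frac{710641}{248976}$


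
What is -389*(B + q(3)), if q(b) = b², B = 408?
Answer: -162213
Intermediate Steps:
-389*(B + q(3)) = -389*(408 + 3²) = -389*(408 + 9) = -389*417 = -162213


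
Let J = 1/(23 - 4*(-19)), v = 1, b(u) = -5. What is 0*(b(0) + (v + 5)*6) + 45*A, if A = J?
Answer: 5/11 ≈ 0.45455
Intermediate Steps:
J = 1/99 (J = 1/(23 + 76) = 1/99 ≈ 0.010101)
A = 1/99 ≈ 0.010101
0*(b(0) + (v + 5)*6) + 45*A = 0*(-5 + (1 + 5)*6) + 45*(1/99) = 0*(-5 + 6*6) + 5/11 = 0*(-5 + 36) + 5/11 = 0*31 + 5/11 = 0 + 5/11 = 5/11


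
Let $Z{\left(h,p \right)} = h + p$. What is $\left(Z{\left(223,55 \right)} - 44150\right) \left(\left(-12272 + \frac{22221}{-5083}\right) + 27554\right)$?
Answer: $- \frac{3406932148320}{5083} \approx -6.7026 \cdot 10^{8}$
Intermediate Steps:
$\left(Z{\left(223,55 \right)} - 44150\right) \left(\left(-12272 + \frac{22221}{-5083}\right) + 27554\right) = \left(\left(223 + 55\right) - 44150\right) \left(\left(-12272 + \frac{22221}{-5083}\right) + 27554\right) = \left(278 - 44150\right) \left(\left(-12272 + 22221 \left(- \frac{1}{5083}\right)\right) + 27554\right) = - 43872 \left(\left(-12272 - \frac{22221}{5083}\right) + 27554\right) = - 43872 \left(- \frac{62400797}{5083} + 27554\right) = \left(-43872\right) \frac{77656185}{5083} = - \frac{3406932148320}{5083}$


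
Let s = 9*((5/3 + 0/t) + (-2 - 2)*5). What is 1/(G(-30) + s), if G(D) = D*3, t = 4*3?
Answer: -1/255 ≈ -0.0039216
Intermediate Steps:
t = 12
G(D) = 3*D
s = -165 (s = 9*((5/3 + 0/12) + (-2 - 2)*5) = 9*((5*(1/3) + 0*(1/12)) - 4*5) = 9*((5/3 + 0) - 20) = 9*(5/3 - 20) = 9*(-55/3) = -165)
1/(G(-30) + s) = 1/(3*(-30) - 165) = 1/(-90 - 165) = 1/(-255) = -1/255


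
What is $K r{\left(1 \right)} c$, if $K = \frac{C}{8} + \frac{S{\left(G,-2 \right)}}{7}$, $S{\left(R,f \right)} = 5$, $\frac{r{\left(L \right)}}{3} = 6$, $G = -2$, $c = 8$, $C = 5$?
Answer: $\frac{1350}{7} \approx 192.86$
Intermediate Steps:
$r{\left(L \right)} = 18$ ($r{\left(L \right)} = 3 \cdot 6 = 18$)
$K = \frac{75}{56}$ ($K = \frac{5}{8} + \frac{5}{7} = \frac{75}{56} \approx 1.3393$)
$K r{\left(1 \right)} c = \frac{75}{56} \cdot 18 \cdot 8 = \frac{675}{28} \cdot 8 = \frac{1350}{7}$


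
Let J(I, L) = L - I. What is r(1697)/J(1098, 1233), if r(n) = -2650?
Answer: -530/27 ≈ -19.630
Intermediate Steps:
r(1697)/J(1098, 1233) = -2650/(1233 - 1*1098) = -2650/(1233 - 1098) = -2650/135 = -2650*1/135 = -530/27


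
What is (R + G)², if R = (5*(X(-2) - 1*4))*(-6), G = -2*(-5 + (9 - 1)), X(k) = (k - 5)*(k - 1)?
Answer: 266256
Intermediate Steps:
X(k) = (-1 + k)*(-5 + k) (X(k) = (-5 + k)*(-1 + k) = (-1 + k)*(-5 + k))
G = -6 (G = -2*(-5 + 8) = -2*3 = -6)
R = -510 (R = (5*((5 + (-2)² - 6*(-2)) - 1*4))*(-6) = (5*((5 + 4 + 12) - 4))*(-6) = (5*(21 - 4))*(-6) = (5*17)*(-6) = 85*(-6) = -510)
(R + G)² = (-510 - 6)² = (-516)² = 266256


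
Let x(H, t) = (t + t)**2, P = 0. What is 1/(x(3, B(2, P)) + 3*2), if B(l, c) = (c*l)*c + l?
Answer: 1/22 ≈ 0.045455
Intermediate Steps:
B(l, c) = l + l*c**2 (B(l, c) = l*c**2 + l = l + l*c**2)
x(H, t) = 4*t**2 (x(H, t) = (2*t)**2 = 4*t**2)
1/(x(3, B(2, P)) + 3*2) = 1/(4*(2*(1 + 0**2))**2 + 3*2) = 1/(4*(2*(1 + 0))**2 + 6) = 1/(4*(2*1)**2 + 6) = 1/(4*2**2 + 6) = 1/(4*4 + 6) = 1/(16 + 6) = 1/22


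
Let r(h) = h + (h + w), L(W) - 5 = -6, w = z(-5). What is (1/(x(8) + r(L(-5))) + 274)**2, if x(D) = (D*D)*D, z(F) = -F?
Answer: 19912314321/265225 ≈ 75077.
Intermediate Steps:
w = 5 (w = -1*(-5) = 5)
L(W) = -1 (L(W) = 5 - 6 = -1)
r(h) = 5 + 2*h (r(h) = h + (h + 5) = h + (5 + h) = 5 + 2*h)
x(D) = D**3 (x(D) = D**2*D = D**3)
(1/(x(8) + r(L(-5))) + 274)**2 = (1/(8**3 + (5 + 2*(-1))) + 274)**2 = (1/(512 + (5 - 2)) + 274)**2 = (1/(512 + 3) + 274)**2 = (1/515 + 274)**2 = (141111/515)**2 = 19912314321/265225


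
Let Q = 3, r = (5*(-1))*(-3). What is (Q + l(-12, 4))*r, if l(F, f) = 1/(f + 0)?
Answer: 195/4 ≈ 48.750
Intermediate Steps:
l(F, f) = 1/f
r = 15 (r = -5*(-3) = 15)
(Q + l(-12, 4))*r = (3 + 1/4)*15 = (3 + ¼)*15 = (13/4)*15 = 195/4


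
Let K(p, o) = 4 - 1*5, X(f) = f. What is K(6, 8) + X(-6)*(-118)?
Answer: 707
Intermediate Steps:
K(p, o) = -1 (K(p, o) = 4 - 5 = -1)
K(6, 8) + X(-6)*(-118) = -1 - 6*(-118) = -1 + 708 = 707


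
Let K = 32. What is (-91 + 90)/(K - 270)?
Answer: 1/238 ≈ 0.0042017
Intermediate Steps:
(-91 + 90)/(K - 270) = (-91 + 90)/(32 - 270) = -1/(-238) = -1*(-1/238) = 1/238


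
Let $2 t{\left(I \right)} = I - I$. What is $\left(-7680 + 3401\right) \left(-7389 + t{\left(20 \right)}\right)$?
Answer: $31617531$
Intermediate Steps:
$t{\left(I \right)} = 0$ ($t{\left(I \right)} = \frac{I - I}{2} = \frac{1}{2} \cdot 0 = 0$)
$\left(-7680 + 3401\right) \left(-7389 + t{\left(20 \right)}\right) = \left(-7680 + 3401\right) \left(-7389 + 0\right) = \left(-4279\right) \left(-7389\right) = 31617531$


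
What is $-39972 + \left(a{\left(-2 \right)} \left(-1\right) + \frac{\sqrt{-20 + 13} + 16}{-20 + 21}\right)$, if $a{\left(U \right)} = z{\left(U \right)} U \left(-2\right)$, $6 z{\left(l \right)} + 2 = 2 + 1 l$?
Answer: $- \frac{119864}{3} + i \sqrt{7} \approx -39955.0 + 2.6458 i$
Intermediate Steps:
$z{\left(l \right)} = \frac{l}{6}$ ($z{\left(l \right)} = - \frac{1}{3} + \frac{2 + 1 l}{6} = - \frac{1}{3} + \frac{2 + l}{6} = - \frac{1}{3} + \left(\frac{1}{3} + \frac{l}{6}\right) = \frac{l}{6}$)
$a{\left(U \right)} = - \frac{U^{2}}{3}$ ($a{\left(U \right)} = \frac{U}{6} U \left(-2\right) = \frac{U^{2}}{6} \left(-2\right) = - \frac{U^{2}}{3}$)
$-39972 + \left(a{\left(-2 \right)} \left(-1\right) + \frac{\sqrt{-20 + 13} + 16}{-20 + 21}\right) = -39972 + \left(- \frac{\left(-2\right)^{2}}{3} \left(-1\right) + \frac{\sqrt{-20 + 13} + 16}{-20 + 21}\right) = -39972 + \left(\left(- \frac{1}{3}\right) 4 \left(-1\right) + \frac{\sqrt{-7} + 16}{1}\right) = -39972 + \left(\left(- \frac{4}{3}\right) \left(-1\right) + \left(i \sqrt{7} + 16\right) 1\right) = -39972 + \left(\frac{4}{3} + \left(16 + i \sqrt{7}\right) 1\right) = -39972 + \left(\frac{4}{3} + \left(16 + i \sqrt{7}\right)\right) = -39972 + \left(\frac{52}{3} + i \sqrt{7}\right) = - \frac{119864}{3} + i \sqrt{7}$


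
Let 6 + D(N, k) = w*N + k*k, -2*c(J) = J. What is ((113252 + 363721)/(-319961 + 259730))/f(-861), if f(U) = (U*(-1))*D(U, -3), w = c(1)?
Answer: -15142/713677119 ≈ -2.1217e-5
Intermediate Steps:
c(J) = -J/2
w = -½ (w = -½*1 = -½ ≈ -0.50000)
D(N, k) = -6 + k² - N/2 (D(N, k) = -6 + (-N/2 + k*k) = -6 + (-N/2 + k²) = -6 + (k² - N/2) = -6 + k² - N/2)
f(U) = -U*(3 - U/2) (f(U) = (U*(-1))*(-6 + (-3)² - U/2) = (-U)*(-6 + 9 - U/2) = (-U)*(3 - U/2) = -U*(3 - U/2))
((113252 + 363721)/(-319961 + 259730))/f(-861) = ((113252 + 363721)/(-319961 + 259730))/(((½)*(-861)*(-6 - 861))) = (476973/(-60231))/(((½)*(-861)*(-867))) = (476973*(-1/60231))/(746487/2) = -158991/20077*2/746487 = -15142/713677119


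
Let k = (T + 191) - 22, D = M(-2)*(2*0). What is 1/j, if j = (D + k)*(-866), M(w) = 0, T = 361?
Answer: -1/458980 ≈ -2.1787e-6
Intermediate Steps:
D = 0 (D = 0*(2*0) = 0*0 = 0)
k = 530 (k = (361 + 191) - 22 = 552 - 22 = 530)
j = -458980 (j = (0 + 530)*(-866) = 530*(-866) = -458980)
1/j = 1/(-458980) = -1/458980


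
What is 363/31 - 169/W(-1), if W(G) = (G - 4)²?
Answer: 3836/775 ≈ 4.9497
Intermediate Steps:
W(G) = (-4 + G)²
363/31 - 169/W(-1) = 363/31 - 169/(-4 - 1)² = 363*(1/31) - 169/((-5)²) = 363/31 - 169/25 = 3836/775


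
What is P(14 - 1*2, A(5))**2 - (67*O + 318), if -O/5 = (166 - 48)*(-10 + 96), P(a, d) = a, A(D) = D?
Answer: 3399406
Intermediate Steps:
O = -50740 (O = -5*(166 - 48)*(-10 + 96) = -590*86 = -5*10148 = -50740)
P(14 - 1*2, A(5))**2 - (67*O + 318) = (14 - 1*2)**2 - (67*(-50740) + 318) = (14 - 2)**2 - (-3399580 + 318) = 12**2 - 1*(-3399262) = 144 + 3399262 = 3399406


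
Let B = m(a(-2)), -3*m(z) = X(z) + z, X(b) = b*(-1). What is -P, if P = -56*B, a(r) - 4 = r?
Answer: 0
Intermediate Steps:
a(r) = 4 + r
X(b) = -b
m(z) = 0 (m(z) = -(-z + z)/3 = -⅓*0 = 0)
B = 0
P = 0 (P = -56*0 = 0)
-P = -1*0 = 0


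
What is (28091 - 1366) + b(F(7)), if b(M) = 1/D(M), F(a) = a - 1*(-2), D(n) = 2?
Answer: 53451/2 ≈ 26726.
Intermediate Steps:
F(a) = 2 + a (F(a) = a + 2 = 2 + a)
b(M) = 1/2
(28091 - 1366) + b(F(7)) = (28091 - 1366) + 1/2 = 26725 + 1/2 = 53451/2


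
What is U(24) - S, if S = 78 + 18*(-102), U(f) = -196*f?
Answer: -2946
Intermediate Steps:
S = -1758 (S = 78 - 1836 = -1758)
U(24) - S = -196*24 - 1*(-1758) = -4704 + 1758 = -2946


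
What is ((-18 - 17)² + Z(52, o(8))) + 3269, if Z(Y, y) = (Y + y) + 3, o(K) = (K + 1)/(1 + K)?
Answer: 4550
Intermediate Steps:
o(K) = 1 (o(K) = (1 + K)/(1 + K) = 1)
Z(Y, y) = 3 + Y + y
((-18 - 17)² + Z(52, o(8))) + 3269 = ((-18 - 17)² + (3 + 52 + 1)) + 3269 = ((-35)² + 56) + 3269 = (1225 + 56) + 3269 = 1281 + 3269 = 4550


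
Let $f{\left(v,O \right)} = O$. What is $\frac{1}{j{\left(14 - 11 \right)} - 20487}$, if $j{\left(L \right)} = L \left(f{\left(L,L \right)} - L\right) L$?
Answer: $- \frac{1}{20487} \approx -4.8811 \cdot 10^{-5}$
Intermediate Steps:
$j{\left(L \right)} = 0$ ($j{\left(L \right)} = L \left(L - L\right) L = L 0 L = 0 L = 0$)
$\frac{1}{j{\left(14 - 11 \right)} - 20487} = \frac{1}{0 - 20487} = \frac{1}{-20487} = - \frac{1}{20487}$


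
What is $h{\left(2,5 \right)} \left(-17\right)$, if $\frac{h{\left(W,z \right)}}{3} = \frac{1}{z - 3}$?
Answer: $- \frac{51}{2} \approx -25.5$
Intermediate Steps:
$h{\left(W,z \right)} = \frac{3}{-3 + z}$ ($h{\left(W,z \right)} = \frac{3}{z - 3} = \frac{3}{-3 + z}$)
$h{\left(2,5 \right)} \left(-17\right) = \frac{3}{-3 + 5} \left(-17\right) = \frac{3}{2} \left(-17\right) = - \frac{51}{2}$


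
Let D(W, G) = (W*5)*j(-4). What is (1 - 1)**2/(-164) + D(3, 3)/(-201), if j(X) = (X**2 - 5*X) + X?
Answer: -160/67 ≈ -2.3881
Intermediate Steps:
j(X) = X**2 - 4*X
D(W, G) = 160*W (D(W, G) = (W*5)*(-4*(-4 - 4)) = (5*W)*(-4*(-8)) = (5*W)*32 = 160*W)
(1 - 1)**2/(-164) + D(3, 3)/(-201) = (1 - 1)**2/(-164) + (160*3)/(-201) = 0**2*(-1/164) + 480*(-1/201) = 0*(-1/164) - 160/67 = 0 - 160/67 = -160/67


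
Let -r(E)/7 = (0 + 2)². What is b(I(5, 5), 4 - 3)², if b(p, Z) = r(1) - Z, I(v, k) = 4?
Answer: 841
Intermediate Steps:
r(E) = -28 (r(E) = -7*(0 + 2)² = -7*2² = -7*4 = -28)
b(p, Z) = -28 - Z
b(I(5, 5), 4 - 3)² = (-28 - (4 - 3))² = (-28 - 1*1)² = (-28 - 1)² = (-29)² = 841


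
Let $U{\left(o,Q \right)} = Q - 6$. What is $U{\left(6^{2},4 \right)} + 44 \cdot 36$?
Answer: $1582$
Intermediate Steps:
$U{\left(o,Q \right)} = -6 + Q$
$U{\left(6^{2},4 \right)} + 44 \cdot 36 = \left(-6 + 4\right) + 44 \cdot 36 = -2 + 1584 = 1582$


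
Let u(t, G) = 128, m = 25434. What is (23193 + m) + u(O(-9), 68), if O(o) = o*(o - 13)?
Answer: 48755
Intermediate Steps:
O(o) = o*(-13 + o)
(23193 + m) + u(O(-9), 68) = (23193 + 25434) + 128 = 48627 + 128 = 48755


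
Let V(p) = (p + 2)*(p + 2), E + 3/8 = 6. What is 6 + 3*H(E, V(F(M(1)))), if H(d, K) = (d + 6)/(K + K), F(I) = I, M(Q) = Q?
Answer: 127/16 ≈ 7.9375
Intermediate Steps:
E = 45/8 (E = -3/8 + 6 = 45/8 ≈ 5.6250)
V(p) = (2 + p)² (V(p) = (2 + p)*(2 + p) = (2 + p)²)
H(d, K) = (6 + d)/(2*K) (H(d, K) = (6 + d)/((2*K)) = (6 + d)*(1/(2*K)) = (6 + d)/(2*K))
6 + 3*H(E, V(F(M(1)))) = 6 + 3*((6 + 45/8)/(2*((2 + 1)²))) = 6 + 3*((½)*(93/8)/3²) = 6 + 3*((½)*(93/8)/9) = 6 + 3*((½)*(⅑)*(93/8)) = 6 + 3*(31/48) = 6 + 31/16 = 127/16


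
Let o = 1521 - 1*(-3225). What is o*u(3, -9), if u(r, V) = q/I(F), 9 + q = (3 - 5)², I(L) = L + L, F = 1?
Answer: -11865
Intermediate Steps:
I(L) = 2*L
o = 4746 (o = 1521 + 3225 = 4746)
q = -5 (q = -9 + (3 - 5)² = -9 + (-2)² = -9 + 4 = -5)
u(r, V) = -5/2 (u(r, V) = -5/(2*1) = -5/2)
o*u(3, -9) = 4746*(-5/2) = -11865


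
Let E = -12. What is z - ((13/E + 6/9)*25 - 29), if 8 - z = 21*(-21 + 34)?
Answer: -2707/12 ≈ -225.58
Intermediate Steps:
z = -265 (z = 8 - 21*(-21 + 34) = 8 - 21*13 = 8 - 1*273 = 8 - 273 = -265)
z - ((13/E + 6/9)*25 - 29) = -265 - ((13/(-12) + 6/9)*25 - 29) = -265 - ((13*(-1/12) + 6*(⅑))*25 - 29) = -265 - ((-13/12 + ⅔)*25 - 29) = -265 - (-5/12*25 - 29) = -265 - (-125/12 - 29) = -265 - 1*(-473/12) = -265 + 473/12 = -2707/12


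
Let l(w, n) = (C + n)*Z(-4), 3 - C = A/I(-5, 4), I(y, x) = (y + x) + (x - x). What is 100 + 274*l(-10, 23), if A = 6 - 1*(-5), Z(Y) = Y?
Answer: -40452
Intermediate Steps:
A = 11 (A = 6 + 5 = 11)
I(y, x) = x + y (I(y, x) = (x + y) + 0 = x + y)
C = 14 (C = 3 - 11/(4 - 5) = 3 - 11/(-1) = 3 - 11*(-1) = 3 - 1*(-11) = 3 + 11 = 14)
l(w, n) = -56 - 4*n (l(w, n) = (14 + n)*(-4) = -56 - 4*n)
100 + 274*l(-10, 23) = 100 + 274*(-56 - 4*23) = 100 + 274*(-56 - 92) = 100 + 274*(-148) = 100 - 40552 = -40452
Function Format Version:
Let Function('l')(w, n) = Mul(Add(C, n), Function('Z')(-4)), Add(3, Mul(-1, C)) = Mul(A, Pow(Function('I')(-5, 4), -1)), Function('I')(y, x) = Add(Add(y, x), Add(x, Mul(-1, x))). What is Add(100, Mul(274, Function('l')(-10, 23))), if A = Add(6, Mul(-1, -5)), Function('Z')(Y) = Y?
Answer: -40452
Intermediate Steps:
A = 11 (A = Add(6, 5) = 11)
Function('I')(y, x) = Add(x, y) (Function('I')(y, x) = Add(Add(x, y), 0) = Add(x, y))
C = 14 (C = Add(3, Mul(-1, Mul(11, Pow(Add(4, -5), -1)))) = Add(3, Mul(-1, Mul(11, Pow(-1, -1)))) = Add(3, Mul(-1, Mul(11, -1))) = Add(3, Mul(-1, -11)) = Add(3, 11) = 14)
Function('l')(w, n) = Add(-56, Mul(-4, n)) (Function('l')(w, n) = Mul(Add(14, n), -4) = Add(-56, Mul(-4, n)))
Add(100, Mul(274, Function('l')(-10, 23))) = Add(100, Mul(274, Add(-56, Mul(-4, 23)))) = Add(100, Mul(274, Add(-56, -92))) = Add(100, Mul(274, -148)) = Add(100, -40552) = -40452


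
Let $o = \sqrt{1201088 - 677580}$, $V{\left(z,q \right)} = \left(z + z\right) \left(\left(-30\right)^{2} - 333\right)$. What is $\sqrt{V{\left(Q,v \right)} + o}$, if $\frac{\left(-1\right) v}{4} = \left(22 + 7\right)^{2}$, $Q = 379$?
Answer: $\sqrt{429786 + 2 \sqrt{130877}} \approx 656.13$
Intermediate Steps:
$v = -3364$ ($v = - 4 \left(22 + 7\right)^{2} = - 4 \cdot 29^{2} = \left(-4\right) 841 = -3364$)
$V{\left(z,q \right)} = 1134 z$ ($V{\left(z,q \right)} = 2 z \left(900 - 333\right) = 2 z 567 = 1134 z$)
$o = 2 \sqrt{130877}$ ($o = \sqrt{523508} = 2 \sqrt{130877} \approx 723.54$)
$\sqrt{V{\left(Q,v \right)} + o} = \sqrt{1134 \cdot 379 + 2 \sqrt{130877}} = \sqrt{429786 + 2 \sqrt{130877}}$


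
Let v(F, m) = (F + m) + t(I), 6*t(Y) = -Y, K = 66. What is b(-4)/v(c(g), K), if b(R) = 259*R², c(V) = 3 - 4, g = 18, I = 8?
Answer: 12432/191 ≈ 65.089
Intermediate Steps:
c(V) = -1
t(Y) = -Y/6 (t(Y) = (-Y)/6 = -Y/6)
v(F, m) = -4/3 + F + m (v(F, m) = (F + m) - ⅙*8 = (F + m) - 4/3 = -4/3 + F + m)
b(-4)/v(c(g), K) = (259*(-4)²)/(-4/3 - 1 + 66) = (259*16)/(191/3) = 4144*(3/191) = 12432/191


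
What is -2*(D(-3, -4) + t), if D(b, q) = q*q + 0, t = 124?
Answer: -280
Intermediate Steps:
D(b, q) = q² (D(b, q) = q² + 0 = q²)
-2*(D(-3, -4) + t) = -2*((-4)² + 124) = -2*(16 + 124) = -2*140 = -280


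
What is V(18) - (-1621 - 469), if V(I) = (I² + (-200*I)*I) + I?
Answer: -62368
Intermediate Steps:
V(I) = I - 199*I² (V(I) = (I² - 200*I²) + I = -199*I² + I = I - 199*I²)
V(18) - (-1621 - 469) = 18*(1 - 199*18) - (-1621 - 469) = 18*(1 - 3582) - 1*(-2090) = 18*(-3581) + 2090 = -64458 + 2090 = -62368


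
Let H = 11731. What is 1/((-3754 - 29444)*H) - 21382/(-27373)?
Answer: 8327128742543/10660298186274 ≈ 0.78113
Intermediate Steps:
1/((-3754 - 29444)*H) - 21382/(-27373) = 1/(-3754 - 29444*11731) - 21382/(-27373) = (1/11731)/(-33198) - 21382*(-1/27373) = -1/33198*1/11731 + 21382/27373 = -1/389445738 + 21382/27373 = 8327128742543/10660298186274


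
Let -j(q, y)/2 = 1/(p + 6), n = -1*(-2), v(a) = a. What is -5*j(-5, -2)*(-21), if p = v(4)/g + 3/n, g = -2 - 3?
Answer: -2100/67 ≈ -31.343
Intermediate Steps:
g = -5
n = 2
p = 7/10 (p = 4/(-5) + 3/2 = 4*(-1/5) + 3*(1/2) = -4/5 + 3/2 = 7/10 ≈ 0.70000)
j(q, y) = -20/67 (j(q, y) = -2/(7/10 + 6) = -2/67/10 = -2*10/67 = -20/67)
-5*j(-5, -2)*(-21) = -5*(-20/67)*(-21) = (100/67)*(-21) = -2100/67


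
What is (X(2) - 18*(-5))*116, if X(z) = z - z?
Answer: 10440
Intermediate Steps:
X(z) = 0
(X(2) - 18*(-5))*116 = (0 - 18*(-5))*116 = (0 + 90)*116 = 90*116 = 10440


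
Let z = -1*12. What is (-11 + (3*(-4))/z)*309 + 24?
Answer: -3066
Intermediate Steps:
z = -12
(-11 + (3*(-4))/z)*309 + 24 = (-11 + (3*(-4))/(-12))*309 + 24 = (-11 - 12*(-1/12))*309 + 24 = (-11 + 1)*309 + 24 = -10*309 + 24 = -3090 + 24 = -3066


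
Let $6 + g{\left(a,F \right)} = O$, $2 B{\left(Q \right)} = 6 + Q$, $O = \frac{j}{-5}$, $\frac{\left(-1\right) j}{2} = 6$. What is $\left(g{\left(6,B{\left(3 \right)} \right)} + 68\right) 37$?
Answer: $\frac{11914}{5} \approx 2382.8$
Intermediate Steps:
$j = -12$ ($j = \left(-2\right) 6 = -12$)
$O = \frac{12}{5}$ ($O = - \frac{12}{-5} = \left(-12\right) \left(- \frac{1}{5}\right) = \frac{12}{5} \approx 2.4$)
$B{\left(Q \right)} = 3 + \frac{Q}{2}$ ($B{\left(Q \right)} = \frac{6 + Q}{2} = 3 + \frac{Q}{2}$)
$g{\left(a,F \right)} = - \frac{18}{5}$ ($g{\left(a,F \right)} = -6 + \frac{12}{5} = - \frac{18}{5}$)
$\left(g{\left(6,B{\left(3 \right)} \right)} + 68\right) 37 = \left(- \frac{18}{5} + 68\right) 37 = \frac{322}{5} \cdot 37 = \frac{11914}{5}$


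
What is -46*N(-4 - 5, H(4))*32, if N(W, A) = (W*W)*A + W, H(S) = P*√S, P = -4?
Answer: 967104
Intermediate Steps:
H(S) = -4*√S
N(W, A) = W + A*W² (N(W, A) = W²*A + W = A*W² + W = W + A*W²)
-46*N(-4 - 5, H(4))*32 = -46*(-4 - 5)*(1 + (-4*√4)*(-4 - 5))*32 = -(-414)*(1 - 4*2*(-9))*32 = -(-414)*(1 - 8*(-9))*32 = -(-414)*(1 + 72)*32 = -(-414)*73*32 = -46*(-657)*32 = 30222*32 = 967104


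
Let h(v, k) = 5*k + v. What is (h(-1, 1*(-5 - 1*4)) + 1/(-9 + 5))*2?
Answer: -185/2 ≈ -92.500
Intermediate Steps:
h(v, k) = v + 5*k
(h(-1, 1*(-5 - 1*4)) + 1/(-9 + 5))*2 = ((-1 + 5*(1*(-5 - 1*4))) + 1/(-9 + 5))*2 = ((-1 + 5*(1*(-5 - 4))) + 1/(-4))*2 = ((-1 + 5*(1*(-9))) - ¼)*2 = ((-1 + 5*(-9)) - ¼)*2 = ((-1 - 45) - ¼)*2 = (-46 - ¼)*2 = -185/4*2 = -185/2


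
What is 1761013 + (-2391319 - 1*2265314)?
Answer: -2895620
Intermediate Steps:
1761013 + (-2391319 - 1*2265314) = 1761013 + (-2391319 - 2265314) = 1761013 - 4656633 = -2895620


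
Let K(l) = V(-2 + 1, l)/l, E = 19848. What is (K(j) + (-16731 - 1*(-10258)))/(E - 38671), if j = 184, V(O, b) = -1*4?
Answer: 42537/123694 ≈ 0.34389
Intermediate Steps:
V(O, b) = -4
K(l) = -4/l
(K(j) + (-16731 - 1*(-10258)))/(E - 38671) = (-4/184 + (-16731 - 1*(-10258)))/(19848 - 38671) = (-4*1/184 + (-16731 + 10258))/(-18823) = (-1/46 - 6473)*(-1/18823) = -297759/46*(-1/18823) = 42537/123694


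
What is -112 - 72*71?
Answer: -5224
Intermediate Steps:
-112 - 72*71 = -112 - 5112 = -5224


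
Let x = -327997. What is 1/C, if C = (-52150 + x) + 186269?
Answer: -1/193878 ≈ -5.1579e-6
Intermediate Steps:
C = -193878 (C = (-52150 - 327997) + 186269 = -380147 + 186269 = -193878)
1/C = 1/(-193878) = -1/193878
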